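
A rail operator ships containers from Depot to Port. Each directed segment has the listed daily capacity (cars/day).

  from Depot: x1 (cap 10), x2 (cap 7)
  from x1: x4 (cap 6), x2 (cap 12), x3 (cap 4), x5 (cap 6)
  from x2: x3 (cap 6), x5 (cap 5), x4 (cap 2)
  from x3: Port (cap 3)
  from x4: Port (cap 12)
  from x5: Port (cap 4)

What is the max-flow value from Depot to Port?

15

Augment Depot→x1→x3→Port: bottleneck 3, flow now 3.
Augment Depot→x1→x4→Port: bottleneck 6, flow now 9.
Augment Depot→x1→x5→Port: bottleneck 1, flow now 10.
Augment Depot→x2→x4→Port: bottleneck 2, flow now 12.
Augment Depot→x2→x5→Port: bottleneck 3, flow now 15.
No augmenting path remains; maximum flow = 15.
In the residual graph, reachable from Depot: {Depot, x1, x2, x3, x5}.
Min-cut edges: x1→x4 (6), x2→x4 (2), x3→Port (3), x5→Port (4); capacity 6 + 2 + 3 + 4 = 15.
This cut is saturated, so no flow can exceed 15.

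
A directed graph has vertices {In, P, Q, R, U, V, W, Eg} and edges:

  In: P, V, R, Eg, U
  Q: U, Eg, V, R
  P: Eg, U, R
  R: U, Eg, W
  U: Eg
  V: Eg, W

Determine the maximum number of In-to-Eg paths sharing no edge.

Assign every edge capacity 1; by Menger, the answer equals the max flow.
Path In→Eg (+1); total 1.
Path In→P→Eg (+1); total 2.
Path In→R→Eg (+1); total 3.
Path In→U→Eg (+1); total 4.
Path In→V→Eg (+1); total 5.
No residual In→Eg path; max flow = 5.
Certifying cut of size 5: {In→Eg, In→P, In→R, In→U, In→V}.

5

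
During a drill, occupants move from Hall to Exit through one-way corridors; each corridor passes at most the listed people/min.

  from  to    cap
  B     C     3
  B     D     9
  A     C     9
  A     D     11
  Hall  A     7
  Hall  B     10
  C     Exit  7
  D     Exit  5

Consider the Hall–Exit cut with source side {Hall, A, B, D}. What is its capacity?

17

Edges leaving {Hall, A, B, D}: A→C (9), B→C (3), D→Exit (5).
Cut capacity = 9 + 3 + 5 = 17.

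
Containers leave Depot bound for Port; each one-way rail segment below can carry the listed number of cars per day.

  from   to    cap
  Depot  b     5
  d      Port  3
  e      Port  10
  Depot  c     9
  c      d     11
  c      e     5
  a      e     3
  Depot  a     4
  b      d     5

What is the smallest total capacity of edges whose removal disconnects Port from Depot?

11

Augment Depot→a→e→Port: bottleneck 3, flow now 3.
Augment Depot→b→d→Port: bottleneck 3, flow now 6.
Augment Depot→c→e→Port: bottleneck 5, flow now 11.
No augmenting path remains; maximum flow = 11.
By max-flow min-cut, the minimum cut capacity equals the max flow.
In the residual graph, reachable from Depot: {Depot, a, b, c, d}.
Min-cut edges: a→e (3), c→e (5), d→Port (3); capacity 3 + 5 + 3 = 11.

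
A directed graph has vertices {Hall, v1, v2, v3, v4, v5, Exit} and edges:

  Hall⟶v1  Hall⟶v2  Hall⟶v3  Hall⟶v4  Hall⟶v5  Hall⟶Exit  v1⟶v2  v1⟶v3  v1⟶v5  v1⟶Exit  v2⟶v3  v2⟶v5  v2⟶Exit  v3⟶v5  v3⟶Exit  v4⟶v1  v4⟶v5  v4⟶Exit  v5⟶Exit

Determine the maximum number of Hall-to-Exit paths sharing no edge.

Assign every edge capacity 1; by Menger, the answer equals the max flow.
Path Hall→Exit (+1); total 1.
Path Hall→v1→Exit (+1); total 2.
Path Hall→v2→Exit (+1); total 3.
Path Hall→v3→Exit (+1); total 4.
Path Hall→v4→Exit (+1); total 5.
Path Hall→v5→Exit (+1); total 6.
No residual Hall→Exit path; max flow = 6.
Certifying cut of size 6: {Hall→Exit, Hall→v1, Hall→v2, Hall→v3, Hall→v4, Hall→v5}.

6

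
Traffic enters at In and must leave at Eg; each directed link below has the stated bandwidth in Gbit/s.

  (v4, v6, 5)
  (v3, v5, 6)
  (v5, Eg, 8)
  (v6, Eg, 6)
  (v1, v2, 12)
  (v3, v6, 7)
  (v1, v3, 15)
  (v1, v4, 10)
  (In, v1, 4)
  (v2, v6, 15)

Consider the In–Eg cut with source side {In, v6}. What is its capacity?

Edges leaving {In, v6}: In→v1 (4), v6→Eg (6).
Cut capacity = 4 + 6 = 10.

10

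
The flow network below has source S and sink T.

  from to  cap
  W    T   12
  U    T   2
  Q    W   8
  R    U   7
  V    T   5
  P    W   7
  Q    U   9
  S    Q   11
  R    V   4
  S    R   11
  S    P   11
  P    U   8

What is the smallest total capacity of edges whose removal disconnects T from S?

18

Augment S→P→U→T: bottleneck 2, flow now 2.
Augment S→P→W→T: bottleneck 7, flow now 9.
Augment S→Q→W→T: bottleneck 5, flow now 14.
Augment S→R→V→T: bottleneck 4, flow now 18.
No augmenting path remains; maximum flow = 18.
By max-flow min-cut, the minimum cut capacity equals the max flow.
In the residual graph, reachable from S: {S, P, Q, R, U, W}.
Min-cut edges: R→V (4), U→T (2), W→T (12); capacity 4 + 2 + 12 = 18.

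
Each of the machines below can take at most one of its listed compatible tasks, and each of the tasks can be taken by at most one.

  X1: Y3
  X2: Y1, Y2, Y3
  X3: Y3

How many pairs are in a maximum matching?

Unit-capacity flow: source→left, listed edges, right→sink; max matching = max flow.
Augmenting path X1→Y3 (+1); matched 1.
Augmenting path X2→Y1 (+1); matched 2.
No augmenting path remains; maximum matching = 2.
König certificate: {X2, Y3} is a vertex cover of size 2 (every listed pair touches it), so no matching can be larger.

2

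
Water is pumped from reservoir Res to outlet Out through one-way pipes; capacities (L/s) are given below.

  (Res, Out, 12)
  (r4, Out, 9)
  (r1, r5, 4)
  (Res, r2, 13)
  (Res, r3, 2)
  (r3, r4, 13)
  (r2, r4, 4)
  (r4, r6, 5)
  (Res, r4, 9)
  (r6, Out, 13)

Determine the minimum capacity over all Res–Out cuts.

26

Augment Res→Out: bottleneck 12, flow now 12.
Augment Res→r4→Out: bottleneck 9, flow now 21.
Augment Res→r2→r4→r6→Out: bottleneck 4, flow now 25.
Augment Res→r3→r4→r6→Out: bottleneck 1, flow now 26.
No augmenting path remains; maximum flow = 26.
By max-flow min-cut, the minimum cut capacity equals the max flow.
In the residual graph, reachable from Res: {Res, r2, r3, r4}.
Min-cut edges: Res→Out (12), r4→r6 (5), r4→Out (9); capacity 12 + 5 + 9 = 26.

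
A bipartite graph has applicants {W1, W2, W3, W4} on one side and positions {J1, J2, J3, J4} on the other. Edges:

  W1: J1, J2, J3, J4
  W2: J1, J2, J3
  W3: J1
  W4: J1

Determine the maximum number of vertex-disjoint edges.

3

Unit-capacity flow: source→left, listed edges, right→sink; max matching = max flow.
Augmenting path W1→J1 (+1); matched 1.
Augmenting path W2→J2 (+1); matched 2.
Augmenting path W3→J1→W1→J3 (+1); matched 3.
No augmenting path remains; maximum matching = 3.
König certificate: {W1, W2, J1} is a vertex cover of size 3 (every listed pair touches it), so no matching can be larger.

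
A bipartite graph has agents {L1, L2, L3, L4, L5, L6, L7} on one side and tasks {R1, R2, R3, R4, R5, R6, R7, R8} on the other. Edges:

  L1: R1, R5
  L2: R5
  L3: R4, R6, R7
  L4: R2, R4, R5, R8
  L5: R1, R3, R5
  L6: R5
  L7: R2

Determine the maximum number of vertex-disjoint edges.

Unit-capacity flow: source→left, listed edges, right→sink; max matching = max flow.
Augmenting path L1→R1 (+1); matched 1.
Augmenting path L2→R5 (+1); matched 2.
Augmenting path L3→R4 (+1); matched 3.
Augmenting path L4→R2 (+1); matched 4.
Augmenting path L5→R3 (+1); matched 5.
Augmenting path L7→R2→L4→R8 (+1); matched 6.
No augmenting path remains; maximum matching = 6.
König certificate: {L1, L3, L4, L5, L7, R5} is a vertex cover of size 6 (every listed pair touches it), so no matching can be larger.

6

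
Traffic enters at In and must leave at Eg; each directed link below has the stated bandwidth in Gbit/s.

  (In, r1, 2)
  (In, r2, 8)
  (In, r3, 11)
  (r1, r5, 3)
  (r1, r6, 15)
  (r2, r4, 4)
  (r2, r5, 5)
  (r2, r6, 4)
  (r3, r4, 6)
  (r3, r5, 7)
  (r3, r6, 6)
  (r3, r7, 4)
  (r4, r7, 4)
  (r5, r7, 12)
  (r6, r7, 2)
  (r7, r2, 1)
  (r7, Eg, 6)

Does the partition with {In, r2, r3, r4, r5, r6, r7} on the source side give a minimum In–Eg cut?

Given cut capacity: 2 + 6 = 8.
Augment In→r3→r7→Eg: bottleneck 4, flow now 4.
Augment In→r1→r5→r7→Eg: bottleneck 2, flow now 6.
No augmenting path remains; maximum flow = 6.
In the residual graph, reachable from In: {In, r1, r2, r3, r4, r5, r6, r7}.
Min-cut edges: r7→Eg (6); capacity 6 = 6.
Cut capacity 8 exceeds the max flow 6, so it is not minimum.

No — its capacity is 8, but the minimum cut has capacity 6.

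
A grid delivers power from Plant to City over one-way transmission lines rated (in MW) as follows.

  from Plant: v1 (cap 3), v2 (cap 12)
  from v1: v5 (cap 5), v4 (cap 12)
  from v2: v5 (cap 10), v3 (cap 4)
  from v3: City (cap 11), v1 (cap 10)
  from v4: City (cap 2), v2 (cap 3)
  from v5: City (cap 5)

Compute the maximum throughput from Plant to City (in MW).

11

Augment Plant→v1→v4→City: bottleneck 2, flow now 2.
Augment Plant→v1→v5→City: bottleneck 1, flow now 3.
Augment Plant→v2→v3→City: bottleneck 4, flow now 7.
Augment Plant→v2→v5→City: bottleneck 4, flow now 11.
No augmenting path remains; maximum flow = 11.
In the residual graph, reachable from Plant: {Plant, v1, v2, v4, v5}.
Min-cut edges: v2→v3 (4), v4→City (2), v5→City (5); capacity 4 + 2 + 5 = 11.
This cut is saturated, so no flow can exceed 11.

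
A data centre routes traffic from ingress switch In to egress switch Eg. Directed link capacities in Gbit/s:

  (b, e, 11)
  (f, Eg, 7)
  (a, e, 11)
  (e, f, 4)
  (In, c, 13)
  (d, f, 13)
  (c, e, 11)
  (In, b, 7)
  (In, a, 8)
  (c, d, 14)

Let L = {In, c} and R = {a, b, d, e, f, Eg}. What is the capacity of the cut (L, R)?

40

Edges leaving {In, c}: In→a (8), In→b (7), c→d (14), c→e (11).
Cut capacity = 8 + 7 + 14 + 11 = 40.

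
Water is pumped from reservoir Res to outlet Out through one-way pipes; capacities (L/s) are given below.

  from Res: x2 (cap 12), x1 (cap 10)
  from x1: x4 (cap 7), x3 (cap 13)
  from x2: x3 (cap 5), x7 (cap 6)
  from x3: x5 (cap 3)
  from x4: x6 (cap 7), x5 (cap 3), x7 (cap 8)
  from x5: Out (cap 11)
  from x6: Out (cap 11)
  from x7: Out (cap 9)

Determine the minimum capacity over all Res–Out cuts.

Augment Res→x2→x7→Out: bottleneck 6, flow now 6.
Augment Res→x1→x3→x5→Out: bottleneck 3, flow now 9.
Augment Res→x1→x4→x5→Out: bottleneck 3, flow now 12.
Augment Res→x1→x4→x6→Out: bottleneck 4, flow now 16.
No augmenting path remains; maximum flow = 16.
By max-flow min-cut, the minimum cut capacity equals the max flow.
In the residual graph, reachable from Res: {Res, x1, x2, x3}.
Min-cut edges: x1→x4 (7), x2→x7 (6), x3→x5 (3); capacity 7 + 6 + 3 = 16.

16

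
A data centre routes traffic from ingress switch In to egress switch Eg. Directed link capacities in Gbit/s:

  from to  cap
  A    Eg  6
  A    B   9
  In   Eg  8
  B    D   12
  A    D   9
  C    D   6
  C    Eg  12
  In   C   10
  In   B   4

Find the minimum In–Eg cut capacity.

18

Augment In→Eg: bottleneck 8, flow now 8.
Augment In→C→Eg: bottleneck 10, flow now 18.
No augmenting path remains; maximum flow = 18.
By max-flow min-cut, the minimum cut capacity equals the max flow.
In the residual graph, reachable from In: {In, B, D}.
Min-cut edges: In→C (10), In→Eg (8); capacity 10 + 8 = 18.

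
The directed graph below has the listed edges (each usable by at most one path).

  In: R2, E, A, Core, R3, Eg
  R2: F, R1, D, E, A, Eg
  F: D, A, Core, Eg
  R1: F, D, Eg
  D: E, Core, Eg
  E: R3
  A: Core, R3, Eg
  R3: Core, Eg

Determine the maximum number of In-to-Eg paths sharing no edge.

Assign every edge capacity 1; by Menger, the answer equals the max flow.
Path In→Eg (+1); total 1.
Path In→R2→Eg (+1); total 2.
Path In→A→Eg (+1); total 3.
Path In→R3→Eg (+1); total 4.
No residual In→Eg path; max flow = 4.
Certifying cut of size 4: {In→A, In→Eg, In→R2, R3→Eg}.

4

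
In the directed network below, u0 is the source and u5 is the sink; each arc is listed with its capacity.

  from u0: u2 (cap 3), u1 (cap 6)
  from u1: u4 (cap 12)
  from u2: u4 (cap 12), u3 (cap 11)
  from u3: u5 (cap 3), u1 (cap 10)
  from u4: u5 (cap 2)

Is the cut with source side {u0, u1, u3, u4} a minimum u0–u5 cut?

Given cut capacity: 3 + 3 + 2 = 8.
Augment u0→u1→u4→u5: bottleneck 2, flow now 2.
Augment u0→u2→u3→u5: bottleneck 3, flow now 5.
No augmenting path remains; maximum flow = 5.
In the residual graph, reachable from u0: {u0, u1, u4}.
Min-cut edges: u0→u2 (3), u4→u5 (2); capacity 3 + 2 = 5.
Cut capacity 8 exceeds the max flow 5, so it is not minimum.

No — its capacity is 8, but the minimum cut has capacity 5.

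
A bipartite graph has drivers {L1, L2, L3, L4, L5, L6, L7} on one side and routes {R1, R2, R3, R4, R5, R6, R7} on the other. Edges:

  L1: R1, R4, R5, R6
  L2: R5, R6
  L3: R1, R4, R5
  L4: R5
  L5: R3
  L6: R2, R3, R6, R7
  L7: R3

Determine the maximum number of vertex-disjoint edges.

Unit-capacity flow: source→left, listed edges, right→sink; max matching = max flow.
Augmenting path L1→R1 (+1); matched 1.
Augmenting path L2→R5 (+1); matched 2.
Augmenting path L3→R4 (+1); matched 3.
Augmenting path L5→R3 (+1); matched 4.
Augmenting path L6→R2 (+1); matched 5.
Augmenting path L4→R5→L2→R6 (+1); matched 6.
No augmenting path remains; maximum matching = 6.
König certificate: {L1, L2, L3, L4, L6, R3} is a vertex cover of size 6 (every listed pair touches it), so no matching can be larger.

6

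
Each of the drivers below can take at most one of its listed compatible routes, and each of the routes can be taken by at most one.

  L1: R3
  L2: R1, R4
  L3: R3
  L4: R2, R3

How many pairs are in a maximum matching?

Unit-capacity flow: source→left, listed edges, right→sink; max matching = max flow.
Augmenting path L1→R3 (+1); matched 1.
Augmenting path L2→R1 (+1); matched 2.
Augmenting path L4→R2 (+1); matched 3.
No augmenting path remains; maximum matching = 3.
König certificate: {L2, L4, R3} is a vertex cover of size 3 (every listed pair touches it), so no matching can be larger.

3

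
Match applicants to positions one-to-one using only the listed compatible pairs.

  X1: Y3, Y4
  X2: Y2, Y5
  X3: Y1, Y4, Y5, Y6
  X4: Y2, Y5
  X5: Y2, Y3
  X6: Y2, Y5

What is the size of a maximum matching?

Unit-capacity flow: source→left, listed edges, right→sink; max matching = max flow.
Augmenting path X1→Y3 (+1); matched 1.
Augmenting path X2→Y2 (+1); matched 2.
Augmenting path X3→Y1 (+1); matched 3.
Augmenting path X4→Y5 (+1); matched 4.
Augmenting path X5→Y3→X1→Y4 (+1); matched 5.
No augmenting path remains; maximum matching = 5.
König certificate: {X1, X3, X5, Y2, Y5} is a vertex cover of size 5 (every listed pair touches it), so no matching can be larger.

5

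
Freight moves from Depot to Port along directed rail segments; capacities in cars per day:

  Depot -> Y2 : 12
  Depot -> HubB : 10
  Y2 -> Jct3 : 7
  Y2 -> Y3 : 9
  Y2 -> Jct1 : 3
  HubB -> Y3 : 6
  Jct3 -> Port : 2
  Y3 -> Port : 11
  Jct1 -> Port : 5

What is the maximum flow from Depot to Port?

16

Augment Depot→Y2→Jct3→Port: bottleneck 2, flow now 2.
Augment Depot→Y2→Y3→Port: bottleneck 9, flow now 11.
Augment Depot→Y2→Jct1→Port: bottleneck 1, flow now 12.
Augment Depot→HubB→Y3→Port: bottleneck 2, flow now 14.
Augment Depot→HubB→Y3→Y2→Jct1→Port: bottleneck 2, flow now 16. (uses reverse residual edge)
No augmenting path remains; maximum flow = 16.
In the residual graph, reachable from Depot: {Depot, Y2, HubB, Jct3, Y3}.
Min-cut edges: Y2→Jct1 (3), Jct3→Port (2), Y3→Port (11); capacity 3 + 2 + 11 = 16.
This cut is saturated, so no flow can exceed 16.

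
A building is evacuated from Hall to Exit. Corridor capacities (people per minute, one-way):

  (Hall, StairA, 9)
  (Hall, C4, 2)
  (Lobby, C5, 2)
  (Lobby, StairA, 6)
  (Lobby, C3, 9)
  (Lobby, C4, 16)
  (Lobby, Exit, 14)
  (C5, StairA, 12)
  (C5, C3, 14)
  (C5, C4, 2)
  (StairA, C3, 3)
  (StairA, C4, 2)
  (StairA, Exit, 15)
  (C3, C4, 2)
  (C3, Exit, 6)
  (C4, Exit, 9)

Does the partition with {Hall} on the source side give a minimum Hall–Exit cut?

Yes — it is a minimum cut (capacity 11).

Given cut capacity: 9 + 2 = 11.
Augment Hall→StairA→Exit: bottleneck 9, flow now 9.
Augment Hall→C4→Exit: bottleneck 2, flow now 11.
No augmenting path remains; maximum flow = 11.
Cut capacity 11 equals the max flow, so it is a minimum cut.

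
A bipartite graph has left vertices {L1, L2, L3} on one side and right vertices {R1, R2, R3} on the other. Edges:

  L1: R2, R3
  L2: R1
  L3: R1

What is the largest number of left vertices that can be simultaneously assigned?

Unit-capacity flow: source→left, listed edges, right→sink; max matching = max flow.
Augmenting path L1→R2 (+1); matched 1.
Augmenting path L2→R1 (+1); matched 2.
No augmenting path remains; maximum matching = 2.
König certificate: {L1, R1} is a vertex cover of size 2 (every listed pair touches it), so no matching can be larger.

2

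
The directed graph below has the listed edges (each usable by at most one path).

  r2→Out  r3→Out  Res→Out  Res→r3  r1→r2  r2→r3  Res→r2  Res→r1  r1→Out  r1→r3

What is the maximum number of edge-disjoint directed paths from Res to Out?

4

Assign every edge capacity 1; by Menger, the answer equals the max flow.
Path Res→Out (+1); total 1.
Path Res→r1→Out (+1); total 2.
Path Res→r2→Out (+1); total 3.
Path Res→r3→Out (+1); total 4.
No residual Res→Out path; max flow = 4.
Certifying cut of size 4: {Res→Out, Res→r1, Res→r2, Res→r3}.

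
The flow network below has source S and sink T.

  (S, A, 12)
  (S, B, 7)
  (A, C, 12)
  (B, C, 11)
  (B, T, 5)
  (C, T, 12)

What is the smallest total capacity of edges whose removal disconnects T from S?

17

Augment S→B→T: bottleneck 5, flow now 5.
Augment S→A→C→T: bottleneck 12, flow now 17.
No augmenting path remains; maximum flow = 17.
By max-flow min-cut, the minimum cut capacity equals the max flow.
In the residual graph, reachable from S: {S, A, B, C}.
Min-cut edges: B→T (5), C→T (12); capacity 5 + 12 = 17.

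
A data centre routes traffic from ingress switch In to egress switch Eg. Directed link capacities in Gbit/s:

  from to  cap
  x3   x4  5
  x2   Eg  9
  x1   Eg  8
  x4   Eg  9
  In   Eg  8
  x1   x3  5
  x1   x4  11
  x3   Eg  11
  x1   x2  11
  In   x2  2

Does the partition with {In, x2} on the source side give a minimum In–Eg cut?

Given cut capacity: 8 + 9 = 17.
Augment In→Eg: bottleneck 8, flow now 8.
Augment In→x2→Eg: bottleneck 2, flow now 10.
No augmenting path remains; maximum flow = 10.
In the residual graph, reachable from In: {In}.
Min-cut edges: In→x2 (2), In→Eg (8); capacity 2 + 8 = 10.
Cut capacity 17 exceeds the max flow 10, so it is not minimum.

No — its capacity is 17, but the minimum cut has capacity 10.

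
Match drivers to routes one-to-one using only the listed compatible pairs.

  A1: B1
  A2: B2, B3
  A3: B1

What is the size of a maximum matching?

Unit-capacity flow: source→left, listed edges, right→sink; max matching = max flow.
Augmenting path A1→B1 (+1); matched 1.
Augmenting path A2→B2 (+1); matched 2.
No augmenting path remains; maximum matching = 2.
König certificate: {A2, B1} is a vertex cover of size 2 (every listed pair touches it), so no matching can be larger.

2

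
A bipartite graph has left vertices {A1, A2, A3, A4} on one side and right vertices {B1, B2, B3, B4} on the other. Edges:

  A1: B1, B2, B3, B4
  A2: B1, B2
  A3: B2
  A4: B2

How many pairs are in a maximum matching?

Unit-capacity flow: source→left, listed edges, right→sink; max matching = max flow.
Augmenting path A1→B1 (+1); matched 1.
Augmenting path A2→B2 (+1); matched 2.
Augmenting path A3→B2→A2→B1→A1→B3 (+1); matched 3.
No augmenting path remains; maximum matching = 3.
König certificate: {A1, A2, B2} is a vertex cover of size 3 (every listed pair touches it), so no matching can be larger.

3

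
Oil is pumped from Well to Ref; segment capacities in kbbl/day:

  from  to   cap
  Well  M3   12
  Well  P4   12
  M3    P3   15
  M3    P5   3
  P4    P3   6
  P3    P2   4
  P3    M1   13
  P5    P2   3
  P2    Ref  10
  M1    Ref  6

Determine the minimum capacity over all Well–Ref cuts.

Augment Well→M3→P3→P2→Ref: bottleneck 4, flow now 4.
Augment Well→M3→P3→M1→Ref: bottleneck 6, flow now 10.
Augment Well→M3→P5→P2→Ref: bottleneck 2, flow now 12.
Augment Well→P4→P3→M3→P5→P2→Ref: bottleneck 1, flow now 13. (uses reverse residual edge)
No augmenting path remains; maximum flow = 13.
By max-flow min-cut, the minimum cut capacity equals the max flow.
In the residual graph, reachable from Well: {Well, M3, P4, P3, M1}.
Min-cut edges: M3→P5 (3), P3→P2 (4), M1→Ref (6); capacity 3 + 4 + 6 = 13.

13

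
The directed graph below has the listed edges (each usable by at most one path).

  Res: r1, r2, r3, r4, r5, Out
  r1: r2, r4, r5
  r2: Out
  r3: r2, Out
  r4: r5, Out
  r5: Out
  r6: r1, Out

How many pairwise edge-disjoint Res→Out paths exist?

Assign every edge capacity 1; by Menger, the answer equals the max flow.
Path Res→Out (+1); total 1.
Path Res→r2→Out (+1); total 2.
Path Res→r3→Out (+1); total 3.
Path Res→r4→Out (+1); total 4.
Path Res→r5→Out (+1); total 5.
No residual Res→Out path; max flow = 5.
Certifying cut of size 5: {Res→Out, Res→r3, r2→Out, r4→Out, r5→Out}.

5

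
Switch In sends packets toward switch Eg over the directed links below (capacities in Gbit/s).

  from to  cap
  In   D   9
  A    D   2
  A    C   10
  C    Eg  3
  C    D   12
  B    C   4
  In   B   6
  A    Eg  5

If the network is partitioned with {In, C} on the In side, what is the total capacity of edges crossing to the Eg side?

Edges leaving {In, C}: In→B (6), In→D (9), C→D (12), C→Eg (3).
Cut capacity = 6 + 9 + 12 + 3 = 30.

30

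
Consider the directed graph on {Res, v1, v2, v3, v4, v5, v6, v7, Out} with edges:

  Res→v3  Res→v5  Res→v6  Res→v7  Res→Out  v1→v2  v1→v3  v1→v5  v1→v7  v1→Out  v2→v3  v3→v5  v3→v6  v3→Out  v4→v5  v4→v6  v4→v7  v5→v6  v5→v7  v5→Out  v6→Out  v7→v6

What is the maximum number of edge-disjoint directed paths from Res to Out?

4

Assign every edge capacity 1; by Menger, the answer equals the max flow.
Path Res→Out (+1); total 1.
Path Res→v3→Out (+1); total 2.
Path Res→v5→Out (+1); total 3.
Path Res→v6→Out (+1); total 4.
No residual Res→Out path; max flow = 4.
Certifying cut of size 4: {Res→Out, Res→v3, Res→v5, v6→Out}.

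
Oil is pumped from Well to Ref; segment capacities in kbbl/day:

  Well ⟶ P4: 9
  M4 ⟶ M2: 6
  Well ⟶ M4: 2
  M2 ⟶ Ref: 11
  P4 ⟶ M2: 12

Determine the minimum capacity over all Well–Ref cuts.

11

Augment Well→P4→M2→Ref: bottleneck 9, flow now 9.
Augment Well→M4→M2→Ref: bottleneck 2, flow now 11.
No augmenting path remains; maximum flow = 11.
By max-flow min-cut, the minimum cut capacity equals the max flow.
In the residual graph, reachable from Well: {Well}.
Min-cut edges: Well→P4 (9), Well→M4 (2); capacity 9 + 2 = 11.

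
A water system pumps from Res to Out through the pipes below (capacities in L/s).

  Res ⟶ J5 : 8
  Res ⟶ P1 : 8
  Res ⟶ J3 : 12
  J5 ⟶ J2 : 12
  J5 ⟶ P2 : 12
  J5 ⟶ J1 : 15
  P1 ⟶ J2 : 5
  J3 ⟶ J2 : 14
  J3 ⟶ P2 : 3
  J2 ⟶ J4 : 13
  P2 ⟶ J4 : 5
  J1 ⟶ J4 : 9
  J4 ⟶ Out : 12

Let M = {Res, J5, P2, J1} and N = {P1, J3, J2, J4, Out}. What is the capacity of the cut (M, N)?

Edges leaving {Res, J5, P2, J1}: Res→P1 (8), Res→J3 (12), J5→J2 (12), P2→J4 (5), J1→J4 (9).
Cut capacity = 8 + 12 + 12 + 5 + 9 = 46.

46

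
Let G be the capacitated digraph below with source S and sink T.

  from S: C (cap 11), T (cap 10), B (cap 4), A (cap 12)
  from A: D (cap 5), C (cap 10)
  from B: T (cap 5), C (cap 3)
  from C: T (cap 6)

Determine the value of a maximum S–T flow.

20

Augment S→T: bottleneck 10, flow now 10.
Augment S→B→T: bottleneck 4, flow now 14.
Augment S→C→T: bottleneck 6, flow now 20.
No augmenting path remains; maximum flow = 20.
In the residual graph, reachable from S: {S, A, C, D}.
Min-cut edges: S→B (4), S→T (10), C→T (6); capacity 4 + 10 + 6 = 20.
This cut is saturated, so no flow can exceed 20.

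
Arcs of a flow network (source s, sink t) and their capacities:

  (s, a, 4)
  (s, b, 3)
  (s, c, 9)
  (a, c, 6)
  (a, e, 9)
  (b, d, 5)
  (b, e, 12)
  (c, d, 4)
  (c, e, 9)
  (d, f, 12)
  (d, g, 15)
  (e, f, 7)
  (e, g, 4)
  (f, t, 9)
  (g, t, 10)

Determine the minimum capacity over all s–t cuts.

Augment s→a→e→f→t: bottleneck 4, flow now 4.
Augment s→b→d→f→t: bottleneck 3, flow now 7.
Augment s→c→d→f→t: bottleneck 2, flow now 9.
Augment s→c→d→g→t: bottleneck 2, flow now 11.
Augment s→c→e→g→t: bottleneck 4, flow now 15.
Augment s→c→e→f→d→g→t: bottleneck 1, flow now 16. (uses reverse residual edge)
No augmenting path remains; maximum flow = 16.
By max-flow min-cut, the minimum cut capacity equals the max flow.
In the residual graph, reachable from s: {s}.
Min-cut edges: s→a (4), s→b (3), s→c (9); capacity 4 + 3 + 9 = 16.

16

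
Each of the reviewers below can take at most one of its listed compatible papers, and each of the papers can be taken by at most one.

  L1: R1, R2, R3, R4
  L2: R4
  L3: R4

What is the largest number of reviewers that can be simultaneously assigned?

2

Unit-capacity flow: source→left, listed edges, right→sink; max matching = max flow.
Augmenting path L1→R1 (+1); matched 1.
Augmenting path L2→R4 (+1); matched 2.
No augmenting path remains; maximum matching = 2.
König certificate: {L1, R4} is a vertex cover of size 2 (every listed pair touches it), so no matching can be larger.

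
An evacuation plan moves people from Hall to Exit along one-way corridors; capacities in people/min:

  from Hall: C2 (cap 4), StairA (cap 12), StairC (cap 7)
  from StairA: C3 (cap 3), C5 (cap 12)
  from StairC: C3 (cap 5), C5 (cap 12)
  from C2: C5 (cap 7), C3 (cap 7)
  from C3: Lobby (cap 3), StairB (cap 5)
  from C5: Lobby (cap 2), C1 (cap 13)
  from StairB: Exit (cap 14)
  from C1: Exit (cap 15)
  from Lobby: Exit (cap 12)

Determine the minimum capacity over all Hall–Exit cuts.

23

Augment Hall→StairA→C3→StairB→Exit: bottleneck 3, flow now 3.
Augment Hall→StairA→C5→C1→Exit: bottleneck 9, flow now 12.
Augment Hall→StairC→C3→StairB→Exit: bottleneck 2, flow now 14.
Augment Hall→StairC→C3→Lobby→Exit: bottleneck 3, flow now 17.
Augment Hall→StairC→C5→C1→Exit: bottleneck 2, flow now 19.
Augment Hall→C2→C5→C1→Exit: bottleneck 2, flow now 21.
Augment Hall→C2→C5→Lobby→Exit: bottleneck 2, flow now 23.
No augmenting path remains; maximum flow = 23.
By max-flow min-cut, the minimum cut capacity equals the max flow.
In the residual graph, reachable from Hall: {Hall}.
Min-cut edges: Hall→StairA (12), Hall→StairC (7), Hall→C2 (4); capacity 12 + 7 + 4 = 23.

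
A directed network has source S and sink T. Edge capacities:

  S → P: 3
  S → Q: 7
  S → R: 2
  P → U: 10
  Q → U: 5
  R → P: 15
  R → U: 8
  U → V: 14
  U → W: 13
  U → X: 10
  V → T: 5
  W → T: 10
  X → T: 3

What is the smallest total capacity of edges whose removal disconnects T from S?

Augment S→P→U→V→T: bottleneck 3, flow now 3.
Augment S→Q→U→V→T: bottleneck 2, flow now 5.
Augment S→Q→U→W→T: bottleneck 3, flow now 8.
Augment S→R→U→W→T: bottleneck 2, flow now 10.
No augmenting path remains; maximum flow = 10.
By max-flow min-cut, the minimum cut capacity equals the max flow.
In the residual graph, reachable from S: {S, Q}.
Min-cut edges: S→P (3), S→R (2), Q→U (5); capacity 3 + 2 + 5 = 10.

10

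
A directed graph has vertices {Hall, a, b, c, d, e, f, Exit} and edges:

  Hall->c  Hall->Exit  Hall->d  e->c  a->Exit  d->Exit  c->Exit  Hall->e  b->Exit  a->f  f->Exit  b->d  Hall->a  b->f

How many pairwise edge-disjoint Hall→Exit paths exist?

Assign every edge capacity 1; by Menger, the answer equals the max flow.
Path Hall→Exit (+1); total 1.
Path Hall→a→Exit (+1); total 2.
Path Hall→c→Exit (+1); total 3.
Path Hall→d→Exit (+1); total 4.
No residual Hall→Exit path; max flow = 4.
Certifying cut of size 4: {Hall→Exit, Hall→a, Hall→d, c→Exit}.

4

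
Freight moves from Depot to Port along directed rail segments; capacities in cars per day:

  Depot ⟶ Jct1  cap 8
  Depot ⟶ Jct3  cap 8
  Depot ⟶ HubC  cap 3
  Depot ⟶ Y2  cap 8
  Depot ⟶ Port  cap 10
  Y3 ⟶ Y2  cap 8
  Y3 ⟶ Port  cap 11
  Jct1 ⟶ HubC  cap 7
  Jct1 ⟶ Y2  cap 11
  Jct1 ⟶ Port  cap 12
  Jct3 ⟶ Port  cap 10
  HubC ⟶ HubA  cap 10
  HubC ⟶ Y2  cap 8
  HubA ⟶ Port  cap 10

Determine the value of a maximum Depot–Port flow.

Augment Depot→Port: bottleneck 10, flow now 10.
Augment Depot→Jct1→Port: bottleneck 8, flow now 18.
Augment Depot→Jct3→Port: bottleneck 8, flow now 26.
Augment Depot→HubC→HubA→Port: bottleneck 3, flow now 29.
No augmenting path remains; maximum flow = 29.
In the residual graph, reachable from Depot: {Depot, Y2}.
Min-cut edges: Depot→Jct1 (8), Depot→Jct3 (8), Depot→HubC (3), Depot→Port (10); capacity 8 + 8 + 3 + 10 = 29.
This cut is saturated, so no flow can exceed 29.

29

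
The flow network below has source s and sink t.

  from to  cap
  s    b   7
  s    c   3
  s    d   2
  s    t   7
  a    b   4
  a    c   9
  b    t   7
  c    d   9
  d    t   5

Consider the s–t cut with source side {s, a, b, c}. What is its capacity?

25

Edges leaving {s, a, b, c}: s→d (2), s→t (7), b→t (7), c→d (9).
Cut capacity = 2 + 7 + 7 + 9 = 25.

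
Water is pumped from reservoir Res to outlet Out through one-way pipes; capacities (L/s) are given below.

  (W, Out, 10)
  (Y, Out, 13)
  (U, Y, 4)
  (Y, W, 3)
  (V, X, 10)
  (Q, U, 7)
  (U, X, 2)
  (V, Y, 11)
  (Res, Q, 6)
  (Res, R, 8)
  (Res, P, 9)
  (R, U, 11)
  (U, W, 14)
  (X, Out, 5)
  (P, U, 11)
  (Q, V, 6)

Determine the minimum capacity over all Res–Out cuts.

Augment Res→P→U→W→Out: bottleneck 9, flow now 9.
Augment Res→Q→U→W→Out: bottleneck 1, flow now 10.
Augment Res→Q→U→X→Out: bottleneck 2, flow now 12.
Augment Res→Q→U→Y→Out: bottleneck 3, flow now 15.
Augment Res→R→U→Y→Out: bottleneck 1, flow now 16.
Augment Res→R→U→Q→V→X→Out: bottleneck 3, flow now 19. (uses reverse residual edge)
Augment Res→R→U→Q→V→Y→Out: bottleneck 3, flow now 22. (uses reverse residual edge)
No augmenting path remains; maximum flow = 22.
By max-flow min-cut, the minimum cut capacity equals the max flow.
In the residual graph, reachable from Res: {Res, P, R, U, W}.
Min-cut edges: Res→Q (6), U→X (2), U→Y (4), W→Out (10); capacity 6 + 2 + 4 + 10 = 22.

22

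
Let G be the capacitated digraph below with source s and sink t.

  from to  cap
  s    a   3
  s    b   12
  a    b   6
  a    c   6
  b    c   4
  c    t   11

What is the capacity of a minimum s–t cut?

7

Augment s→a→c→t: bottleneck 3, flow now 3.
Augment s→b→c→t: bottleneck 4, flow now 7.
No augmenting path remains; maximum flow = 7.
By max-flow min-cut, the minimum cut capacity equals the max flow.
In the residual graph, reachable from s: {s, b}.
Min-cut edges: s→a (3), b→c (4); capacity 3 + 4 = 7.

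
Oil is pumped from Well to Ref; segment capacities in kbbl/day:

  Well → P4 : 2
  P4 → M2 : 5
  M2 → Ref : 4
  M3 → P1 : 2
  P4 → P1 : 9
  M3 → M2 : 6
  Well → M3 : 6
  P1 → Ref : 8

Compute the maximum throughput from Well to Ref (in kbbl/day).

Augment Well→P4→P1→Ref: bottleneck 2, flow now 2.
Augment Well→M3→P1→Ref: bottleneck 2, flow now 4.
Augment Well→M3→M2→Ref: bottleneck 4, flow now 8.
No augmenting path remains; maximum flow = 8.
In the residual graph, reachable from Well: {Well}.
Min-cut edges: Well→P4 (2), Well→M3 (6); capacity 2 + 6 = 8.
This cut is saturated, so no flow can exceed 8.

8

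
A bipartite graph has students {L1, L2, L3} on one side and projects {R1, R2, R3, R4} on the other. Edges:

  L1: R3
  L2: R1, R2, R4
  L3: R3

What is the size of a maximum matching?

Unit-capacity flow: source→left, listed edges, right→sink; max matching = max flow.
Augmenting path L1→R3 (+1); matched 1.
Augmenting path L2→R1 (+1); matched 2.
No augmenting path remains; maximum matching = 2.
König certificate: {L2, R3} is a vertex cover of size 2 (every listed pair touches it), so no matching can be larger.

2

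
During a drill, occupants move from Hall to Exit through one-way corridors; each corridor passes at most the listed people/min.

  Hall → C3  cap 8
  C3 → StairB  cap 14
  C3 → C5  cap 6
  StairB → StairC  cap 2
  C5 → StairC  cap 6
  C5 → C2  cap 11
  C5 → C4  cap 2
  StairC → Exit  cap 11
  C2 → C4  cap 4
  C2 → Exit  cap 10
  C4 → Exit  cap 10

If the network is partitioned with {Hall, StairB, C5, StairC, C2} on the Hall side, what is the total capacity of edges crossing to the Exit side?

35

Edges leaving {Hall, StairB, C5, StairC, C2}: Hall→C3 (8), C5→C4 (2), StairC→Exit (11), C2→C4 (4), C2→Exit (10).
Cut capacity = 8 + 2 + 11 + 4 + 10 = 35.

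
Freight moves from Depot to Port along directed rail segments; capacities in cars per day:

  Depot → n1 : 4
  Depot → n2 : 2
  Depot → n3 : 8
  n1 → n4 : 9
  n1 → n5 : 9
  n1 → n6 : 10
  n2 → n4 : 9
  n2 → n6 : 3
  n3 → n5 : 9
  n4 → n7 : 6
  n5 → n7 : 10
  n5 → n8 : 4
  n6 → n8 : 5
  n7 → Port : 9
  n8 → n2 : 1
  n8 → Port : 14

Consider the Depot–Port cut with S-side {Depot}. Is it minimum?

Yes — it is a minimum cut (capacity 14).

Given cut capacity: 4 + 2 + 8 = 14.
Augment Depot→n1→n4→n7→Port: bottleneck 4, flow now 4.
Augment Depot→n2→n4→n7→Port: bottleneck 2, flow now 6.
Augment Depot→n3→n5→n7→Port: bottleneck 3, flow now 9.
Augment Depot→n3→n5→n8→Port: bottleneck 4, flow now 13.
Augment Depot→n3→n5→n7→n4→n1→n6→n8→Port: bottleneck 1, flow now 14. (uses reverse residual edge)
No augmenting path remains; maximum flow = 14.
Cut capacity 14 equals the max flow, so it is a minimum cut.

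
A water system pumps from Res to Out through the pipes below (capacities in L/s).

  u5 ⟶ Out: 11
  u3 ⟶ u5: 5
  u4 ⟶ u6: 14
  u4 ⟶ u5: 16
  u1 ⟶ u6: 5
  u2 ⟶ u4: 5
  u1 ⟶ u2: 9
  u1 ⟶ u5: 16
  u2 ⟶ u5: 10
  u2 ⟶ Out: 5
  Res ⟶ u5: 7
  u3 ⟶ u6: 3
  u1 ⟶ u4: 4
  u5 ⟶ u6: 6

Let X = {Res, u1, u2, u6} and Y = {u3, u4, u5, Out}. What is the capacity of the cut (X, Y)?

Edges leaving {Res, u1, u2, u6}: Res→u5 (7), u1→u4 (4), u1→u5 (16), u2→u4 (5), u2→u5 (10), u2→Out (5).
Cut capacity = 7 + 4 + 16 + 5 + 10 + 5 = 47.

47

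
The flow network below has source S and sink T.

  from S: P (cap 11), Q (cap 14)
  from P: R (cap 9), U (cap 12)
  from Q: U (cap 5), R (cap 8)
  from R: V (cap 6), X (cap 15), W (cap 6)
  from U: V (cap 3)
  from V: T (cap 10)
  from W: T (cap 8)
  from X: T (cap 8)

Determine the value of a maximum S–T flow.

20

Augment S→P→R→V→T: bottleneck 6, flow now 6.
Augment S→P→R→W→T: bottleneck 3, flow now 9.
Augment S→P→U→V→T: bottleneck 2, flow now 11.
Augment S→Q→R→W→T: bottleneck 3, flow now 14.
Augment S→Q→R→X→T: bottleneck 5, flow now 19.
Augment S→Q→U→V→T: bottleneck 1, flow now 20.
No augmenting path remains; maximum flow = 20.
In the residual graph, reachable from S: {S, P, Q, U}.
Min-cut edges: P→R (9), Q→R (8), U→V (3); capacity 9 + 8 + 3 = 20.
This cut is saturated, so no flow can exceed 20.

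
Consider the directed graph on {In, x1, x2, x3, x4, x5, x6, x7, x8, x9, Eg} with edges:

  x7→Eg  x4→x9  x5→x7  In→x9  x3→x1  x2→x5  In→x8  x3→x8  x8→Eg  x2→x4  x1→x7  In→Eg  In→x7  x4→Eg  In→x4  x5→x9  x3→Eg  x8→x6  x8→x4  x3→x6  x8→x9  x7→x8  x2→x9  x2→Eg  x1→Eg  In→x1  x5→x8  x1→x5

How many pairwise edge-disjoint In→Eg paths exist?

5

Assign every edge capacity 1; by Menger, the answer equals the max flow.
Path In→Eg (+1); total 1.
Path In→x1→Eg (+1); total 2.
Path In→x4→Eg (+1); total 3.
Path In→x7→Eg (+1); total 4.
Path In→x8→Eg (+1); total 5.
No residual In→Eg path; max flow = 5.
Certifying cut of size 5: {In→Eg, In→x1, In→x4, In→x7, In→x8}.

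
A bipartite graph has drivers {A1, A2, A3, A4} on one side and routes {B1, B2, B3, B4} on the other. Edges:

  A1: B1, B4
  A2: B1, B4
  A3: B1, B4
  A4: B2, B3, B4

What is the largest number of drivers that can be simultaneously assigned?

Unit-capacity flow: source→left, listed edges, right→sink; max matching = max flow.
Augmenting path A1→B1 (+1); matched 1.
Augmenting path A2→B4 (+1); matched 2.
Augmenting path A4→B2 (+1); matched 3.
No augmenting path remains; maximum matching = 3.
König certificate: {A4, B1, B4} is a vertex cover of size 3 (every listed pair touches it), so no matching can be larger.

3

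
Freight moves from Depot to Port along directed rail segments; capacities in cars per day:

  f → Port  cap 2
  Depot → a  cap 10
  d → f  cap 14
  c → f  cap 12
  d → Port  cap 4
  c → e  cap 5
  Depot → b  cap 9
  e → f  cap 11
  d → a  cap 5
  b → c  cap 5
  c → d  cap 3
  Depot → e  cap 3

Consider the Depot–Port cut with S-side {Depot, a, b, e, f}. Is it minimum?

Given cut capacity: 5 + 2 = 7.
Augment Depot→e→f→Port: bottleneck 2, flow now 2.
Augment Depot→b→c→d→Port: bottleneck 3, flow now 5.
No augmenting path remains; maximum flow = 5.
In the residual graph, reachable from Depot: {Depot, a, b, c, e, f}.
Min-cut edges: c→d (3), f→Port (2); capacity 3 + 2 = 5.
Cut capacity 7 exceeds the max flow 5, so it is not minimum.

No — its capacity is 7, but the minimum cut has capacity 5.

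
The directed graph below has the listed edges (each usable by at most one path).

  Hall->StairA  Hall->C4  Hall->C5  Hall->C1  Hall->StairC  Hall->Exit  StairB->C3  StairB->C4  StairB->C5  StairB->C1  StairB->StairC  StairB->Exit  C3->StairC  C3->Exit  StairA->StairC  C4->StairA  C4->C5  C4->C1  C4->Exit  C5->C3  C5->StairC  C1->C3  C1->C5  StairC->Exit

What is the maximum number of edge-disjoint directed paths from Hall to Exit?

4

Assign every edge capacity 1; by Menger, the answer equals the max flow.
Path Hall→Exit (+1); total 1.
Path Hall→C4→Exit (+1); total 2.
Path Hall→StairC→Exit (+1); total 3.
Path Hall→C5→C3→Exit (+1); total 4.
No residual Hall→Exit path; max flow = 4.
Certifying cut of size 4: {C3→Exit, Hall→C4, Hall→Exit, StairC→Exit}.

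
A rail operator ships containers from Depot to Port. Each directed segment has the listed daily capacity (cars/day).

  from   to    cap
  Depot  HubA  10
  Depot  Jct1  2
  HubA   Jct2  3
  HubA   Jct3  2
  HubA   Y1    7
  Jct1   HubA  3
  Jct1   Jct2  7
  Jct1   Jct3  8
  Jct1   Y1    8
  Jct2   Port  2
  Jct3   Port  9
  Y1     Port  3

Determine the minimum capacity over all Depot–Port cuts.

9

Augment Depot→HubA→Jct2→Port: bottleneck 2, flow now 2.
Augment Depot→HubA→Jct3→Port: bottleneck 2, flow now 4.
Augment Depot→HubA→Y1→Port: bottleneck 3, flow now 7.
Augment Depot→Jct1→Jct3→Port: bottleneck 2, flow now 9.
No augmenting path remains; maximum flow = 9.
By max-flow min-cut, the minimum cut capacity equals the max flow.
In the residual graph, reachable from Depot: {Depot, HubA, Jct2, Y1}.
Min-cut edges: Depot→Jct1 (2), HubA→Jct3 (2), Jct2→Port (2), Y1→Port (3); capacity 2 + 2 + 2 + 3 = 9.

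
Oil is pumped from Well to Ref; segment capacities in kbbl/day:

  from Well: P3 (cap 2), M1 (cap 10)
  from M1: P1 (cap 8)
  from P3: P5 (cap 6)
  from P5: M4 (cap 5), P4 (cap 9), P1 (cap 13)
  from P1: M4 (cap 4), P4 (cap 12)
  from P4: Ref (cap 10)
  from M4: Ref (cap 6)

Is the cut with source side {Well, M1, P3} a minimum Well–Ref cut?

No — its capacity is 14, but the minimum cut has capacity 10.

Given cut capacity: 8 + 6 = 14.
Augment Well→M1→P1→P4→Ref: bottleneck 8, flow now 8.
Augment Well→P3→P5→P4→Ref: bottleneck 2, flow now 10.
No augmenting path remains; maximum flow = 10.
In the residual graph, reachable from Well: {Well, M1}.
Min-cut edges: Well→P3 (2), M1→P1 (8); capacity 2 + 8 = 10.
Cut capacity 14 exceeds the max flow 10, so it is not minimum.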